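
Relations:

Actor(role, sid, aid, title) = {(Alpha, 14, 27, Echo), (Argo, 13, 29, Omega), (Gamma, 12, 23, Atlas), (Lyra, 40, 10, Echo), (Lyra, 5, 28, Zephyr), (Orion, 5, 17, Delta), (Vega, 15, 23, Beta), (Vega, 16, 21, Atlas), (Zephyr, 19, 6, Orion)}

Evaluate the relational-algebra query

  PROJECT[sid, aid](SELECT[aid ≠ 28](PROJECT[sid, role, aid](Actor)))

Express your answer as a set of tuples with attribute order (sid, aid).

{(12, 23), (13, 29), (14, 27), (15, 23), (16, 21), (19, 6), (40, 10), (5, 17)}

π_{sid, role, aid} gives {(12, Gamma, 23), (13, Argo, 29), (14, Alpha, 27), (15, Vega, 23), (16, Vega, 21), (19, Zephyr, 6), (40, Lyra, 10), (5, Lyra, 28), (5, Orion, 17)}.
Apply σ_{aid ≠ 28}; surviving tuples: {(12, Gamma, 23), (13, Argo, 29), (14, Alpha, 27), (15, Vega, 23), (16, Vega, 21), (19, Zephyr, 6), (40, Lyra, 10), (5, Orion, 17)}
π_{sid, aid} gives {(12, 23), (13, 29), (14, 27), (15, 23), (16, 21), (19, 6), (40, 10), (5, 17)}.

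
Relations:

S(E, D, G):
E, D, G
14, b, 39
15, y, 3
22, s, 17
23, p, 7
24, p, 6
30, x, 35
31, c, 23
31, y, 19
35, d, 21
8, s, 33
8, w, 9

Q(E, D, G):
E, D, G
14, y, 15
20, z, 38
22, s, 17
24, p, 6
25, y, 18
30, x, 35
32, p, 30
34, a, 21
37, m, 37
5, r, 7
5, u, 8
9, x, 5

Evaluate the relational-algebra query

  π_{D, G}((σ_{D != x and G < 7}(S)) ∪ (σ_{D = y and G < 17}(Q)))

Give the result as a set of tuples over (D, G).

{(p, 6), (y, 15), (y, 3)}

σ[D != x and G < 7]: keep tuples satisfying D != x and G < 7 → {(15, y, 3), (24, p, 6)}
σ[D = y and G < 17]: keep tuples satisfying D = y and G < 17 → {(14, y, 15)}
Union: {(15, y, 3), (24, p, 6)} with {(14, y, 15)} → {(14, y, 15), (15, y, 3), (24, p, 6)}
Projecting to D, G: {(p, 6), (y, 15), (y, 3)}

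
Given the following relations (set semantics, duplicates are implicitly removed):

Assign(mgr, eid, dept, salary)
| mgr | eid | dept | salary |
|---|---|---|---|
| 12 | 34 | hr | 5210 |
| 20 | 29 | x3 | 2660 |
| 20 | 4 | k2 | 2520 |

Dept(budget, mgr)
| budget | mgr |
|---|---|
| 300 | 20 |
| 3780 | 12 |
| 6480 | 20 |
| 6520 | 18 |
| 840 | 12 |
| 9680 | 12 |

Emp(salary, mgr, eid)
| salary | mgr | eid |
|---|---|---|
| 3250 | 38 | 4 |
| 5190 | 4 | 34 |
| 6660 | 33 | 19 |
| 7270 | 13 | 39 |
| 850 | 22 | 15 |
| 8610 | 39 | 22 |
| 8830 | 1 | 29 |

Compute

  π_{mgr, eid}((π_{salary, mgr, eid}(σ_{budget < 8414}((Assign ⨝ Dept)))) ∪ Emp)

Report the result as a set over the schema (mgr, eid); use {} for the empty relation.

Natural join on mgr: {(12, 34, hr, 5210, 3780), (12, 34, hr, 5210, 840), (12, 34, hr, 5210, 9680), (20, 29, x3, 2660, 300), (20, 29, x3, 2660, 6480), (20, 4, k2, 2520, 300), (20, 4, k2, 2520, 6480)}
Filtering on budget < 8414 leaves {(12, 34, hr, 5210, 3780), (12, 34, hr, 5210, 840), (20, 29, x3, 2660, 300), (20, 29, x3, 2660, 6480), (20, 4, k2, 2520, 300), (20, 4, k2, 2520, 6480)}.
π_{salary, mgr, eid} gives {(2520, 20, 4), (2660, 20, 29), (5210, 12, 34)} (3 duplicate(s) eliminated).
Union: {(2520, 20, 4), (2660, 20, 29), (5210, 12, 34)} with {(3250, 38, 4), (5190, 4, 34), (6660, 33, 19), (7270, 13, 39), (850, 22, 15), (8610, 39, 22), (8830, 1, 29)} → {(2520, 20, 4), (2660, 20, 29), (3250, 38, 4), (5190, 4, 34), (5210, 12, 34), (6660, 33, 19), (7270, 13, 39), (850, 22, 15), (8610, 39, 22), (8830, 1, 29)}
π_{mgr, eid} gives {(1, 29), (12, 34), (13, 39), (20, 29), (20, 4), (22, 15), (33, 19), (38, 4), (39, 22), (4, 34)}.

{(1, 29), (12, 34), (13, 39), (20, 29), (20, 4), (22, 15), (33, 19), (38, 4), (39, 22), (4, 34)}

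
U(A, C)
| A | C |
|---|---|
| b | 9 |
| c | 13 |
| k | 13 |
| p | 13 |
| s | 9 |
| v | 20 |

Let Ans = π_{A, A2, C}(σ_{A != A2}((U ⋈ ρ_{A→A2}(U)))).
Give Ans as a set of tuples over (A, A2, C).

{(b, s, 9), (c, k, 13), (c, p, 13), (k, c, 13), (k, p, 13), (p, c, 13), (p, k, 13), (s, b, 9)}

ρ[A→A2]: schema becomes (A2, C); tuples unchanged.
Joining U and ρ_{A→A2}(U) on C yields {(b, 9, b), (b, 9, s), (c, 13, c), (c, 13, k), (c, 13, p), (k, 13, c), (k, 13, k), (k, 13, p), (p, 13, c), (p, 13, k), (p, 13, p), (s, 9, b), (s, 9, s), (v, 20, v)}.
σ[A != A2]: keep tuples satisfying A != A2 → {(b, 9, s), (c, 13, k), (c, 13, p), (k, 13, c), (k, 13, p), (p, 13, c), (p, 13, k), (s, 9, b)}
π_{A, A2, C} gives {(b, s, 9), (c, k, 13), (c, p, 13), (k, c, 13), (k, p, 13), (p, c, 13), (p, k, 13), (s, b, 9)}.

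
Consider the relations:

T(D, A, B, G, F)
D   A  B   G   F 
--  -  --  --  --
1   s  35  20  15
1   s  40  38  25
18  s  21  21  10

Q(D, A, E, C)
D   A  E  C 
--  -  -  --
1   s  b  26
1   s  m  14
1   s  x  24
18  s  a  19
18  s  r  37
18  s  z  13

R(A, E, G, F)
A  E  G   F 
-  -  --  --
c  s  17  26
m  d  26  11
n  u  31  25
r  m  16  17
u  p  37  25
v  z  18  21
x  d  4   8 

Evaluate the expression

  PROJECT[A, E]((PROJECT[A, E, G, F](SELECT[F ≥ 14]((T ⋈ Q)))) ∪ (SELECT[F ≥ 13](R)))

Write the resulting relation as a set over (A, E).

{(c, s), (n, u), (r, m), (s, b), (s, m), (s, x), (u, p), (v, z)}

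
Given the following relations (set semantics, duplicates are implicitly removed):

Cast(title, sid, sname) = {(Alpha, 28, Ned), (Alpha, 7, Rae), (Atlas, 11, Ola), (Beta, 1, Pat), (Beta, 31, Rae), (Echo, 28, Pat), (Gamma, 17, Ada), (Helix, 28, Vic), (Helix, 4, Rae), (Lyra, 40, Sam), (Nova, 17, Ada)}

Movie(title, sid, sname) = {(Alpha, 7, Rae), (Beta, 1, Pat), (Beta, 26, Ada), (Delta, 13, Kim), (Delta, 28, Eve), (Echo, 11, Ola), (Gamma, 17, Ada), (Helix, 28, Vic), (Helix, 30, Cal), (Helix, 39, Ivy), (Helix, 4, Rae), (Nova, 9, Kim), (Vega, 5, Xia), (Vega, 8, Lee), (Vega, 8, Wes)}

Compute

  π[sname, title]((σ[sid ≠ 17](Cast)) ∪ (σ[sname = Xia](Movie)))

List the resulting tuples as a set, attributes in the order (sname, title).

Filtering on sid ≠ 17 leaves {(Alpha, 28, Ned), (Alpha, 7, Rae), (Atlas, 11, Ola), (Beta, 1, Pat), (Beta, 31, Rae), (Echo, 28, Pat), (Helix, 28, Vic), (Helix, 4, Rae), (Lyra, 40, Sam)}.
Filtering on sname = Xia leaves {(Vega, 5, Xia)}.
Set union of the two operands is {(Alpha, 28, Ned), (Alpha, 7, Rae), (Atlas, 11, Ola), (Beta, 1, Pat), (Beta, 31, Rae), (Echo, 28, Pat), (Helix, 28, Vic), (Helix, 4, Rae), (Lyra, 40, Sam), (Vega, 5, Xia)}.
π_{sname, title} gives {(Ned, Alpha), (Ola, Atlas), (Pat, Beta), (Pat, Echo), (Rae, Alpha), (Rae, Beta), (Rae, Helix), (Sam, Lyra), (Vic, Helix), (Xia, Vega)}.

{(Ned, Alpha), (Ola, Atlas), (Pat, Beta), (Pat, Echo), (Rae, Alpha), (Rae, Beta), (Rae, Helix), (Sam, Lyra), (Vic, Helix), (Xia, Vega)}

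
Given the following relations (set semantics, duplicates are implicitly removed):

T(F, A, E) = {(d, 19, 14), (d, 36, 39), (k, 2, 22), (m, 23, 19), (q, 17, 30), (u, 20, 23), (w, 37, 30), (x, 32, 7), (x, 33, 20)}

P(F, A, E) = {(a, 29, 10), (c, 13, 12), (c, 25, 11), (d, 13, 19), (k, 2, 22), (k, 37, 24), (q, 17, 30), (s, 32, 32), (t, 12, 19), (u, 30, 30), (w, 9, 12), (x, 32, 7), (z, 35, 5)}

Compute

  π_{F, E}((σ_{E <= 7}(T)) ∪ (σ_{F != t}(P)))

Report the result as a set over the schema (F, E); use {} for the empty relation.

{(a, 10), (c, 11), (c, 12), (d, 19), (k, 22), (k, 24), (q, 30), (s, 32), (u, 30), (w, 12), (x, 7), (z, 5)}

Apply σ_{E <= 7}; surviving tuples: {(x, 32, 7)}
Apply σ_{F != t}; surviving tuples: {(a, 29, 10), (c, 13, 12), (c, 25, 11), (d, 13, 19), (k, 2, 22), (k, 37, 24), (q, 17, 30), (s, 32, 32), (u, 30, 30), (w, 9, 12), (x, 32, 7), (z, 35, 5)}
Set union of the two operands is {(a, 29, 10), (c, 13, 12), (c, 25, 11), (d, 13, 19), (k, 2, 22), (k, 37, 24), (q, 17, 30), (s, 32, 32), (u, 30, 30), (w, 9, 12), (x, 32, 7), (z, 35, 5)}.
Projecting to F, E: {(a, 10), (c, 11), (c, 12), (d, 19), (k, 22), (k, 24), (q, 30), (s, 32), (u, 30), (w, 12), (x, 7), (z, 5)}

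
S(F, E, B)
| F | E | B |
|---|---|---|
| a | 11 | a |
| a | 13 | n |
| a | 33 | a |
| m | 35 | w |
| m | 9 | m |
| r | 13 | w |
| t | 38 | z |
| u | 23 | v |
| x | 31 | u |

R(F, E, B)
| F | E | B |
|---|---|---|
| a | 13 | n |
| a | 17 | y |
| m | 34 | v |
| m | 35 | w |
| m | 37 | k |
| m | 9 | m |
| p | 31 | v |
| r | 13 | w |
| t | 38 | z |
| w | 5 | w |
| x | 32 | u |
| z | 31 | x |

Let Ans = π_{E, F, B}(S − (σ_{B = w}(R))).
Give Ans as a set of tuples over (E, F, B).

{(11, a, a), (13, a, n), (23, u, v), (31, x, u), (33, a, a), (38, t, z), (9, m, m)}

σ[B = w]: keep tuples satisfying B = w → {(m, 35, w), (r, 13, w), (w, 5, w)}
Taking the difference: {(a, 11, a), (a, 13, n), (a, 33, a), (m, 9, m), (t, 38, z), (u, 23, v), (x, 31, u)}
Keep only column(s) E, F, B: {(11, a, a), (13, a, n), (23, u, v), (31, x, u), (33, a, a), (38, t, z), (9, m, m)}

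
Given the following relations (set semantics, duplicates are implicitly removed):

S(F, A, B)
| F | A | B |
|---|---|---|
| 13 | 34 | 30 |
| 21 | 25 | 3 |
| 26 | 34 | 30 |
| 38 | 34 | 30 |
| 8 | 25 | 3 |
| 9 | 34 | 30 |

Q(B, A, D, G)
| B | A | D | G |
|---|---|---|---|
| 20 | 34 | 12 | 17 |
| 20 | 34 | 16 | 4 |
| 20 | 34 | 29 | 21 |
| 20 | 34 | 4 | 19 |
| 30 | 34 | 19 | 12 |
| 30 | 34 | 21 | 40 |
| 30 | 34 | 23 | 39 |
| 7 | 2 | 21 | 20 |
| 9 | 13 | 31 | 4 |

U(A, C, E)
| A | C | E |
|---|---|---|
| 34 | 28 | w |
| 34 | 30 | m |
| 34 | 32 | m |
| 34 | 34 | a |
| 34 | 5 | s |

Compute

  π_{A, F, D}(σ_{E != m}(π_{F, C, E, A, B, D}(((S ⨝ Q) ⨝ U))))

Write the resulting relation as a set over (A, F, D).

{(34, 13, 19), (34, 13, 21), (34, 13, 23), (34, 26, 19), (34, 26, 21), (34, 26, 23), (34, 38, 19), (34, 38, 21), (34, 38, 23), (34, 9, 19), (34, 9, 21), (34, 9, 23)}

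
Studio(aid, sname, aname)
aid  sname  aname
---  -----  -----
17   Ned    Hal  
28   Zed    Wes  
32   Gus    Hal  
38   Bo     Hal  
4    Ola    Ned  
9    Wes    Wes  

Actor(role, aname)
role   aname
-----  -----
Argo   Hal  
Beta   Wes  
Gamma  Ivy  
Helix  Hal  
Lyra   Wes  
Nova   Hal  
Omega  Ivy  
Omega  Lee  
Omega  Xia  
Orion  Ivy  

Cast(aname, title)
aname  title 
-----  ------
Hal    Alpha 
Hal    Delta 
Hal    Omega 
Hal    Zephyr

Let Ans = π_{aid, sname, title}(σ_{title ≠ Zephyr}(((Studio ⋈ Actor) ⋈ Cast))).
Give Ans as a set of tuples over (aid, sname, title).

Natural join on aname: {(17, Ned, Hal, Argo), (17, Ned, Hal, Helix), (17, Ned, Hal, Nova), (28, Zed, Wes, Beta), (28, Zed, Wes, Lyra), (32, Gus, Hal, Argo), (32, Gus, Hal, Helix), (32, Gus, Hal, Nova), (38, Bo, Hal, Argo), (38, Bo, Hal, Helix), (38, Bo, Hal, Nova), (9, Wes, Wes, Beta), (9, Wes, Wes, Lyra)}
Natural join on aname: {(17, Ned, Hal, Argo, Alpha), (17, Ned, Hal, Argo, Delta), (17, Ned, Hal, Argo, Omega), (17, Ned, Hal, Argo, Zephyr), (17, Ned, Hal, Helix, Alpha), (17, Ned, Hal, Helix, Delta), (17, Ned, Hal, Helix, Omega), (17, Ned, Hal, Helix, Zephyr), (17, Ned, Hal, Nova, Alpha), (17, Ned, Hal, Nova, Delta), (17, Ned, Hal, Nova, Omega), (17, Ned, Hal, Nova, Zephyr), (32, Gus, Hal, Argo, Alpha), (32, Gus, Hal, Argo, Delta), (32, Gus, Hal, Argo, Omega), (32, Gus, Hal, Argo, Zephyr), (32, Gus, Hal, Helix, Alpha), (32, Gus, Hal, Helix, Delta), (32, Gus, Hal, Helix, Omega), (32, Gus, Hal, Helix, Zephyr), (32, Gus, Hal, Nova, Alpha), (32, Gus, Hal, Nova, Delta), (32, Gus, Hal, Nova, Omega), (32, Gus, Hal, Nova, Zephyr), (38, Bo, Hal, Argo, Alpha), (38, Bo, Hal, Argo, Delta), (38, Bo, Hal, Argo, Omega), (38, Bo, Hal, Argo, Zephyr), (38, Bo, Hal, Helix, Alpha), (38, Bo, Hal, Helix, Delta), (38, Bo, Hal, Helix, Omega), (38, Bo, Hal, Helix, Zephyr), (38, Bo, Hal, Nova, Alpha), (38, Bo, Hal, Nova, Delta), (38, Bo, Hal, Nova, Omega), (38, Bo, Hal, Nova, Zephyr)}
σ[title ≠ Zephyr]: keep tuples satisfying title ≠ Zephyr → {(17, Ned, Hal, Argo, Alpha), (17, Ned, Hal, Argo, Delta), (17, Ned, Hal, Argo, Omega), (17, Ned, Hal, Helix, Alpha), (17, Ned, Hal, Helix, Delta), (17, Ned, Hal, Helix, Omega), (17, Ned, Hal, Nova, Alpha), (17, Ned, Hal, Nova, Delta), (17, Ned, Hal, Nova, Omega), (32, Gus, Hal, Argo, Alpha), (32, Gus, Hal, Argo, Delta), (32, Gus, Hal, Argo, Omega), (32, Gus, Hal, Helix, Alpha), (32, Gus, Hal, Helix, Delta), (32, Gus, Hal, Helix, Omega), (32, Gus, Hal, Nova, Alpha), (32, Gus, Hal, Nova, Delta), (32, Gus, Hal, Nova, Omega), (38, Bo, Hal, Argo, Alpha), (38, Bo, Hal, Argo, Delta), (38, Bo, Hal, Argo, Omega), (38, Bo, Hal, Helix, Alpha), (38, Bo, Hal, Helix, Delta), (38, Bo, Hal, Helix, Omega), (38, Bo, Hal, Nova, Alpha), (38, Bo, Hal, Nova, Delta), (38, Bo, Hal, Nova, Omega)}
Projecting to aid, sname, title (18 duplicate(s) eliminated): {(17, Ned, Alpha), (17, Ned, Delta), (17, Ned, Omega), (32, Gus, Alpha), (32, Gus, Delta), (32, Gus, Omega), (38, Bo, Alpha), (38, Bo, Delta), (38, Bo, Omega)}

{(17, Ned, Alpha), (17, Ned, Delta), (17, Ned, Omega), (32, Gus, Alpha), (32, Gus, Delta), (32, Gus, Omega), (38, Bo, Alpha), (38, Bo, Delta), (38, Bo, Omega)}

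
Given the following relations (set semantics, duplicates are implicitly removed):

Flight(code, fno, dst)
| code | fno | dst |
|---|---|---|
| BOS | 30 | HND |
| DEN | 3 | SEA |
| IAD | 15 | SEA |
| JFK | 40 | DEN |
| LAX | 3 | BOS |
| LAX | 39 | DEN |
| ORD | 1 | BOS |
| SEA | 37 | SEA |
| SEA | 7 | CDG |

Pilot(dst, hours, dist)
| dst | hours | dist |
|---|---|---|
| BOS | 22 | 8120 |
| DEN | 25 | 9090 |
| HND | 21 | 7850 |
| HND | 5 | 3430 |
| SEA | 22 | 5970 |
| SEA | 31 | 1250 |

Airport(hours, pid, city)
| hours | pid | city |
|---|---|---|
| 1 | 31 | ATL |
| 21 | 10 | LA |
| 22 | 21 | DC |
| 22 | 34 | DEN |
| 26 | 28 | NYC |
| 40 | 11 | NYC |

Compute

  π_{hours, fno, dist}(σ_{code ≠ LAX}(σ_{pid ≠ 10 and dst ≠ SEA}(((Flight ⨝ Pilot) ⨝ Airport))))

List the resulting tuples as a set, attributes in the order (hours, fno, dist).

{(22, 1, 8120)}

Natural join on dst: {(BOS, 30, HND, 21, 7850), (BOS, 30, HND, 5, 3430), (DEN, 3, SEA, 22, 5970), (DEN, 3, SEA, 31, 1250), (IAD, 15, SEA, 22, 5970), (IAD, 15, SEA, 31, 1250), (JFK, 40, DEN, 25, 9090), (LAX, 3, BOS, 22, 8120), (LAX, 39, DEN, 25, 9090), (ORD, 1, BOS, 22, 8120), (SEA, 37, SEA, 22, 5970), (SEA, 37, SEA, 31, 1250)}
Natural join on hours: {(BOS, 30, HND, 21, 7850, 10, LA), (DEN, 3, SEA, 22, 5970, 21, DC), (DEN, 3, SEA, 22, 5970, 34, DEN), (IAD, 15, SEA, 22, 5970, 21, DC), (IAD, 15, SEA, 22, 5970, 34, DEN), (LAX, 3, BOS, 22, 8120, 21, DC), (LAX, 3, BOS, 22, 8120, 34, DEN), (ORD, 1, BOS, 22, 8120, 21, DC), (ORD, 1, BOS, 22, 8120, 34, DEN), (SEA, 37, SEA, 22, 5970, 21, DC), (SEA, 37, SEA, 22, 5970, 34, DEN)}
Filtering on pid ≠ 10 and dst ≠ SEA leaves {(LAX, 3, BOS, 22, 8120, 21, DC), (LAX, 3, BOS, 22, 8120, 34, DEN), (ORD, 1, BOS, 22, 8120, 21, DC), (ORD, 1, BOS, 22, 8120, 34, DEN)}.
Filtering on code ≠ LAX leaves {(ORD, 1, BOS, 22, 8120, 21, DC), (ORD, 1, BOS, 22, 8120, 34, DEN)}.
Keep only column(s) hours, fno, dist (1 duplicate(s) eliminated): {(22, 1, 8120)}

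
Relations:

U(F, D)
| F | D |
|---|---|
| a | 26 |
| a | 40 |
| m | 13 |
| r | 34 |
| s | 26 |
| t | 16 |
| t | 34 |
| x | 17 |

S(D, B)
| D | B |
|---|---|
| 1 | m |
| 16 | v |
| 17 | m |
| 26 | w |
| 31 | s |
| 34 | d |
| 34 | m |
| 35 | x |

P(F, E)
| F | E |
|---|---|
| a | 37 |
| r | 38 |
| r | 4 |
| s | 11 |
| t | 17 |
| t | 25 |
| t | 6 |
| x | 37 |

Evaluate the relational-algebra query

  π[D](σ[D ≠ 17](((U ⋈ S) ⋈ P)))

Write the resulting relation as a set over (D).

{16, 26, 34}

Joining U and S on D yields {(a, 26, w), (r, 34, d), (r, 34, m), (s, 26, w), (t, 16, v), (t, 34, d), (t, 34, m), (x, 17, m)}.
Joining (U ⋈ S) and P on F yields {(a, 26, w, 37), (r, 34, d, 38), (r, 34, d, 4), (r, 34, m, 38), (r, 34, m, 4), (s, 26, w, 11), (t, 16, v, 17), (t, 16, v, 25), (t, 16, v, 6), (t, 34, d, 17), (t, 34, d, 25), (t, 34, d, 6), (t, 34, m, 17), (t, 34, m, 25), (t, 34, m, 6), (x, 17, m, 37)}.
Selection D ≠ 17: {(a, 26, w, 37), (r, 34, d, 38), (r, 34, d, 4), (r, 34, m, 38), (r, 34, m, 4), (s, 26, w, 11), (t, 16, v, 17), (t, 16, v, 25), (t, 16, v, 6), (t, 34, d, 17), (t, 34, d, 25), (t, 34, d, 6), (t, 34, m, 17), (t, 34, m, 25), (t, 34, m, 6)}
Keep only column(s) D (12 duplicate(s) eliminated): {16, 26, 34}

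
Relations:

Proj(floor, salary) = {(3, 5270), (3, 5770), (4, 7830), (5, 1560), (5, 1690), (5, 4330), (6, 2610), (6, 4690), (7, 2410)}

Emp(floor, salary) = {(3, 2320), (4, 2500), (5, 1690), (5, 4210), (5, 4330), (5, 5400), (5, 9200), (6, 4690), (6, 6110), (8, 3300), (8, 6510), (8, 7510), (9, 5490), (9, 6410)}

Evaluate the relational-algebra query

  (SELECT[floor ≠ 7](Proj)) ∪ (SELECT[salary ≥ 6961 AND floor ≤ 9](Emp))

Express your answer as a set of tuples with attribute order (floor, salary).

Selection floor ≠ 7: {(3, 5270), (3, 5770), (4, 7830), (5, 1560), (5, 1690), (5, 4330), (6, 2610), (6, 4690)}
Selection salary ≥ 6961 AND floor ≤ 9: {(5, 9200), (8, 7510)}
Taking the union: {(3, 5270), (3, 5770), (4, 7830), (5, 1560), (5, 1690), (5, 4330), (5, 9200), (6, 2610), (6, 4690), (8, 7510)}

{(3, 5270), (3, 5770), (4, 7830), (5, 1560), (5, 1690), (5, 4330), (5, 9200), (6, 2610), (6, 4690), (8, 7510)}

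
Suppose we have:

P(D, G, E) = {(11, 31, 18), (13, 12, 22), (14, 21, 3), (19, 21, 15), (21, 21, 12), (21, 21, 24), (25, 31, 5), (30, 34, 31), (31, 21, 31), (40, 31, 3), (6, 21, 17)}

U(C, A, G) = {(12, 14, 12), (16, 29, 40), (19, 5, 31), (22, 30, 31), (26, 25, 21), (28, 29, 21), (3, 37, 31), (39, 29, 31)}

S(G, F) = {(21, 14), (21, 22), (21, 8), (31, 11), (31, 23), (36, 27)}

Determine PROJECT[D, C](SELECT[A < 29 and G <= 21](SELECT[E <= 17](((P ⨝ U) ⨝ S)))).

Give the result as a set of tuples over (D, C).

Joining P and U on G yields {(11, 31, 18, 19, 5), (11, 31, 18, 22, 30), (11, 31, 18, 3, 37), (11, 31, 18, 39, 29), (13, 12, 22, 12, 14), (14, 21, 3, 26, 25), (14, 21, 3, 28, 29), (19, 21, 15, 26, 25), (19, 21, 15, 28, 29), (21, 21, 12, 26, 25), (21, 21, 12, 28, 29), (21, 21, 24, 26, 25), (21, 21, 24, 28, 29), (25, 31, 5, 19, 5), (25, 31, 5, 22, 30), (25, 31, 5, 3, 37), (25, 31, 5, 39, 29), (31, 21, 31, 26, 25), (31, 21, 31, 28, 29), (40, 31, 3, 19, 5), (40, 31, 3, 22, 30), (40, 31, 3, 3, 37), (40, 31, 3, 39, 29), (6, 21, 17, 26, 25), (6, 21, 17, 28, 29)}.
Joining (P ⨝ U) and S on G yields {(11, 31, 18, 19, 5, 11), (11, 31, 18, 19, 5, 23), (11, 31, 18, 22, 30, 11), (11, 31, 18, 22, 30, 23), (11, 31, 18, 3, 37, 11), (11, 31, 18, 3, 37, 23), (11, 31, 18, 39, 29, 11), (11, 31, 18, 39, 29, 23), (14, 21, 3, 26, 25, 14), (14, 21, 3, 26, 25, 22), (14, 21, 3, 26, 25, 8), (14, 21, 3, 28, 29, 14), (14, 21, 3, 28, 29, 22), (14, 21, 3, 28, 29, 8), (19, 21, 15, 26, 25, 14), (19, 21, 15, 26, 25, 22), (19, 21, 15, 26, 25, 8), (19, 21, 15, 28, 29, 14), (19, 21, 15, 28, 29, 22), (19, 21, 15, 28, 29, 8), (21, 21, 12, 26, 25, 14), (21, 21, 12, 26, 25, 22), (21, 21, 12, 26, 25, 8), (21, 21, 12, 28, 29, 14), (21, 21, 12, 28, 29, 22), (21, 21, 12, 28, 29, 8), (21, 21, 24, 26, 25, 14), (21, 21, 24, 26, 25, 22), (21, 21, 24, 26, 25, 8), (21, 21, 24, 28, 29, 14), (21, 21, 24, 28, 29, 22), (21, 21, 24, 28, 29, 8), (25, 31, 5, 19, 5, 11), (25, 31, 5, 19, 5, 23), (25, 31, 5, 22, 30, 11), (25, 31, 5, 22, 30, 23), (25, 31, 5, 3, 37, 11), (25, 31, 5, 3, 37, 23), (25, 31, 5, 39, 29, 11), (25, 31, 5, 39, 29, 23), (31, 21, 31, 26, 25, 14), (31, 21, 31, 26, 25, 22), (31, 21, 31, 26, 25, 8), (31, 21, 31, 28, 29, 14), (31, 21, 31, 28, 29, 22), (31, 21, 31, 28, 29, 8), (40, 31, 3, 19, 5, 11), (40, 31, 3, 19, 5, 23), (40, 31, 3, 22, 30, 11), (40, 31, 3, 22, 30, 23), (40, 31, 3, 3, 37, 11), (40, 31, 3, 3, 37, 23), (40, 31, 3, 39, 29, 11), (40, 31, 3, 39, 29, 23), (6, 21, 17, 26, 25, 14), (6, 21, 17, 26, 25, 22), (6, 21, 17, 26, 25, 8), (6, 21, 17, 28, 29, 14), (6, 21, 17, 28, 29, 22), (6, 21, 17, 28, 29, 8)}.
Apply σ_{E <= 17}; surviving tuples: {(14, 21, 3, 26, 25, 14), (14, 21, 3, 26, 25, 22), (14, 21, 3, 26, 25, 8), (14, 21, 3, 28, 29, 14), (14, 21, 3, 28, 29, 22), (14, 21, 3, 28, 29, 8), (19, 21, 15, 26, 25, 14), (19, 21, 15, 26, 25, 22), (19, 21, 15, 26, 25, 8), (19, 21, 15, 28, 29, 14), (19, 21, 15, 28, 29, 22), (19, 21, 15, 28, 29, 8), (21, 21, 12, 26, 25, 14), (21, 21, 12, 26, 25, 22), (21, 21, 12, 26, 25, 8), (21, 21, 12, 28, 29, 14), (21, 21, 12, 28, 29, 22), (21, 21, 12, 28, 29, 8), (25, 31, 5, 19, 5, 11), (25, 31, 5, 19, 5, 23), (25, 31, 5, 22, 30, 11), (25, 31, 5, 22, 30, 23), (25, 31, 5, 3, 37, 11), (25, 31, 5, 3, 37, 23), (25, 31, 5, 39, 29, 11), (25, 31, 5, 39, 29, 23), (40, 31, 3, 19, 5, 11), (40, 31, 3, 19, 5, 23), (40, 31, 3, 22, 30, 11), (40, 31, 3, 22, 30, 23), (40, 31, 3, 3, 37, 11), (40, 31, 3, 3, 37, 23), (40, 31, 3, 39, 29, 11), (40, 31, 3, 39, 29, 23), (6, 21, 17, 26, 25, 14), (6, 21, 17, 26, 25, 22), (6, 21, 17, 26, 25, 8), (6, 21, 17, 28, 29, 14), (6, 21, 17, 28, 29, 22), (6, 21, 17, 28, 29, 8)}
Apply σ_{A < 29 and G <= 21}; surviving tuples: {(14, 21, 3, 26, 25, 14), (14, 21, 3, 26, 25, 22), (14, 21, 3, 26, 25, 8), (19, 21, 15, 26, 25, 14), (19, 21, 15, 26, 25, 22), (19, 21, 15, 26, 25, 8), (21, 21, 12, 26, 25, 14), (21, 21, 12, 26, 25, 22), (21, 21, 12, 26, 25, 8), (6, 21, 17, 26, 25, 14), (6, 21, 17, 26, 25, 22), (6, 21, 17, 26, 25, 8)}
Keep only column(s) D, C (8 duplicate(s) eliminated): {(14, 26), (19, 26), (21, 26), (6, 26)}

{(14, 26), (19, 26), (21, 26), (6, 26)}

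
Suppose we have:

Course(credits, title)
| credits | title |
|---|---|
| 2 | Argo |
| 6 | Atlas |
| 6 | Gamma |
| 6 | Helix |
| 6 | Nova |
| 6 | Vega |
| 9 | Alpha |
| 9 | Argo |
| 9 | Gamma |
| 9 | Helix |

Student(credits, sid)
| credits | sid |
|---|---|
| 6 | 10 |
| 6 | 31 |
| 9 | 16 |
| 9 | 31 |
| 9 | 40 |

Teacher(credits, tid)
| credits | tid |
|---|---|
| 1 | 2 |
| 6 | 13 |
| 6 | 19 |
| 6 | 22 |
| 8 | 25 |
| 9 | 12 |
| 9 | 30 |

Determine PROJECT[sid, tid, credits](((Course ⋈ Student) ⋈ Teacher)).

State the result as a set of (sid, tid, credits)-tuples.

Natural join on credits: {(6, Atlas, 10), (6, Atlas, 31), (6, Gamma, 10), (6, Gamma, 31), (6, Helix, 10), (6, Helix, 31), (6, Nova, 10), (6, Nova, 31), (6, Vega, 10), (6, Vega, 31), (9, Alpha, 16), (9, Alpha, 31), (9, Alpha, 40), (9, Argo, 16), (9, Argo, 31), (9, Argo, 40), (9, Gamma, 16), (9, Gamma, 31), (9, Gamma, 40), (9, Helix, 16), (9, Helix, 31), (9, Helix, 40)}
Natural join on credits: {(6, Atlas, 10, 13), (6, Atlas, 10, 19), (6, Atlas, 10, 22), (6, Atlas, 31, 13), (6, Atlas, 31, 19), (6, Atlas, 31, 22), (6, Gamma, 10, 13), (6, Gamma, 10, 19), (6, Gamma, 10, 22), (6, Gamma, 31, 13), (6, Gamma, 31, 19), (6, Gamma, 31, 22), (6, Helix, 10, 13), (6, Helix, 10, 19), (6, Helix, 10, 22), (6, Helix, 31, 13), (6, Helix, 31, 19), (6, Helix, 31, 22), (6, Nova, 10, 13), (6, Nova, 10, 19), (6, Nova, 10, 22), (6, Nova, 31, 13), (6, Nova, 31, 19), (6, Nova, 31, 22), (6, Vega, 10, 13), (6, Vega, 10, 19), (6, Vega, 10, 22), (6, Vega, 31, 13), (6, Vega, 31, 19), (6, Vega, 31, 22), (9, Alpha, 16, 12), (9, Alpha, 16, 30), (9, Alpha, 31, 12), (9, Alpha, 31, 30), (9, Alpha, 40, 12), (9, Alpha, 40, 30), (9, Argo, 16, 12), (9, Argo, 16, 30), (9, Argo, 31, 12), (9, Argo, 31, 30), (9, Argo, 40, 12), (9, Argo, 40, 30), (9, Gamma, 16, 12), (9, Gamma, 16, 30), (9, Gamma, 31, 12), (9, Gamma, 31, 30), (9, Gamma, 40, 12), (9, Gamma, 40, 30), (9, Helix, 16, 12), (9, Helix, 16, 30), (9, Helix, 31, 12), (9, Helix, 31, 30), (9, Helix, 40, 12), (9, Helix, 40, 30)}
π[sid, tid, credits]: project onto (sid, tid, credits) (42 duplicate(s) eliminated) → {(10, 13, 6), (10, 19, 6), (10, 22, 6), (16, 12, 9), (16, 30, 9), (31, 12, 9), (31, 13, 6), (31, 19, 6), (31, 22, 6), (31, 30, 9), (40, 12, 9), (40, 30, 9)}

{(10, 13, 6), (10, 19, 6), (10, 22, 6), (16, 12, 9), (16, 30, 9), (31, 12, 9), (31, 13, 6), (31, 19, 6), (31, 22, 6), (31, 30, 9), (40, 12, 9), (40, 30, 9)}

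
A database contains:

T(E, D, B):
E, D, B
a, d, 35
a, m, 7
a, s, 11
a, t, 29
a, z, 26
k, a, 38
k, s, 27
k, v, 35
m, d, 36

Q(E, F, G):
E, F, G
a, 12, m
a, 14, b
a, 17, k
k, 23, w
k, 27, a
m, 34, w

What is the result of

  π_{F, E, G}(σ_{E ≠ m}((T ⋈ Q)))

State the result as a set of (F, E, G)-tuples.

{(12, a, m), (14, a, b), (17, a, k), (23, k, w), (27, k, a)}

Natural join on E: {(a, d, 35, 12, m), (a, d, 35, 14, b), (a, d, 35, 17, k), (a, m, 7, 12, m), (a, m, 7, 14, b), (a, m, 7, 17, k), (a, s, 11, 12, m), (a, s, 11, 14, b), (a, s, 11, 17, k), (a, t, 29, 12, m), (a, t, 29, 14, b), (a, t, 29, 17, k), (a, z, 26, 12, m), (a, z, 26, 14, b), (a, z, 26, 17, k), (k, a, 38, 23, w), (k, a, 38, 27, a), (k, s, 27, 23, w), (k, s, 27, 27, a), (k, v, 35, 23, w), (k, v, 35, 27, a), (m, d, 36, 34, w)}
Filtering on E ≠ m leaves {(a, d, 35, 12, m), (a, d, 35, 14, b), (a, d, 35, 17, k), (a, m, 7, 12, m), (a, m, 7, 14, b), (a, m, 7, 17, k), (a, s, 11, 12, m), (a, s, 11, 14, b), (a, s, 11, 17, k), (a, t, 29, 12, m), (a, t, 29, 14, b), (a, t, 29, 17, k), (a, z, 26, 12, m), (a, z, 26, 14, b), (a, z, 26, 17, k), (k, a, 38, 23, w), (k, a, 38, 27, a), (k, s, 27, 23, w), (k, s, 27, 27, a), (k, v, 35, 23, w), (k, v, 35, 27, a)}.
Keep only column(s) F, E, G (16 duplicate(s) eliminated): {(12, a, m), (14, a, b), (17, a, k), (23, k, w), (27, k, a)}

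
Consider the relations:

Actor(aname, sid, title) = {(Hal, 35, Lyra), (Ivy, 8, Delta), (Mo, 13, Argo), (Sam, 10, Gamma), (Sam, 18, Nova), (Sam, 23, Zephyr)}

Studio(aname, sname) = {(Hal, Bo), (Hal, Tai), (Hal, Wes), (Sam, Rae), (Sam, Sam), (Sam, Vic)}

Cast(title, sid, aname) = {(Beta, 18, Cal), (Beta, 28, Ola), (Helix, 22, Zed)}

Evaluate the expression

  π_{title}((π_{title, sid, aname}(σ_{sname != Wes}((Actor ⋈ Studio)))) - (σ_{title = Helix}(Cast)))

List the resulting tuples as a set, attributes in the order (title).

{Gamma, Lyra, Nova, Zephyr}

Actor ⋈ Studio (natural join on aname): {(Hal, 35, Lyra, Bo), (Hal, 35, Lyra, Tai), (Hal, 35, Lyra, Wes), (Sam, 10, Gamma, Rae), (Sam, 10, Gamma, Sam), (Sam, 10, Gamma, Vic), (Sam, 18, Nova, Rae), (Sam, 18, Nova, Sam), (Sam, 18, Nova, Vic), (Sam, 23, Zephyr, Rae), (Sam, 23, Zephyr, Sam), (Sam, 23, Zephyr, Vic)}
Selection sname != Wes: {(Hal, 35, Lyra, Bo), (Hal, 35, Lyra, Tai), (Sam, 10, Gamma, Rae), (Sam, 10, Gamma, Sam), (Sam, 10, Gamma, Vic), (Sam, 18, Nova, Rae), (Sam, 18, Nova, Sam), (Sam, 18, Nova, Vic), (Sam, 23, Zephyr, Rae), (Sam, 23, Zephyr, Sam), (Sam, 23, Zephyr, Vic)}
Keep only column(s) title, sid, aname (7 duplicate(s) eliminated): {(Gamma, 10, Sam), (Lyra, 35, Hal), (Nova, 18, Sam), (Zephyr, 23, Sam)}
Selection title = Helix: {(Helix, 22, Zed)}
Difference: {(Gamma, 10, Sam), (Lyra, 35, Hal), (Nova, 18, Sam), (Zephyr, 23, Sam)} with {(Helix, 22, Zed)} → {(Gamma, 10, Sam), (Lyra, 35, Hal), (Nova, 18, Sam), (Zephyr, 23, Sam)}
Keep only column(s) title: {Gamma, Lyra, Nova, Zephyr}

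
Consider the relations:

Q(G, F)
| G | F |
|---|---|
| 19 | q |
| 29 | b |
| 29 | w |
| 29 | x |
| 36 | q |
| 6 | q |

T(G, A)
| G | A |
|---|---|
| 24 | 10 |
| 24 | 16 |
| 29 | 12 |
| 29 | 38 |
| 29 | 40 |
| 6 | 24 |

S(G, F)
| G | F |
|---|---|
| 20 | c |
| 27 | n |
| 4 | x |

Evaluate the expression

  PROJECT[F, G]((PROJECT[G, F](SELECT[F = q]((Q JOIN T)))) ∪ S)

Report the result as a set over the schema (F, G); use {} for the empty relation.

{(c, 20), (n, 27), (q, 6), (x, 4)}

Natural join on G: {(29, b, 12), (29, b, 38), (29, b, 40), (29, w, 12), (29, w, 38), (29, w, 40), (29, x, 12), (29, x, 38), (29, x, 40), (6, q, 24)}
Filtering on F = q leaves {(6, q, 24)}.
Projecting to G, F: {(6, q)}
Set union of the two operands is {(20, c), (27, n), (4, x), (6, q)}.
Projecting to F, G: {(c, 20), (n, 27), (q, 6), (x, 4)}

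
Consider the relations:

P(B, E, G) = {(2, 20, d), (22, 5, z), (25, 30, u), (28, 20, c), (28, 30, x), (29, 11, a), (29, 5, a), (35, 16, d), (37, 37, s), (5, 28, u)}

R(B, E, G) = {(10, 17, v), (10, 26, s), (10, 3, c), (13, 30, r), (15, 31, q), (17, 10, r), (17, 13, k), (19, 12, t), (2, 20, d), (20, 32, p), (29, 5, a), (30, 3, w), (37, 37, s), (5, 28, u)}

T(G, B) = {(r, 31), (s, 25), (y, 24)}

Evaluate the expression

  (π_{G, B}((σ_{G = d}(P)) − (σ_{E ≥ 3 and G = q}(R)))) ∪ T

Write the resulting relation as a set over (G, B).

{(d, 2), (d, 35), (r, 31), (s, 25), (y, 24)}

Filtering on G = d leaves {(2, 20, d), (35, 16, d)}.
Filtering on E ≥ 3 and G = q leaves {(15, 31, q)}.
Difference: {(2, 20, d), (35, 16, d)} with {(15, 31, q)} → {(2, 20, d), (35, 16, d)}
π[G, B]: project onto (G, B) → {(d, 2), (d, 35)}
Union: {(d, 2), (d, 35)} with {(r, 31), (s, 25), (y, 24)} → {(d, 2), (d, 35), (r, 31), (s, 25), (y, 24)}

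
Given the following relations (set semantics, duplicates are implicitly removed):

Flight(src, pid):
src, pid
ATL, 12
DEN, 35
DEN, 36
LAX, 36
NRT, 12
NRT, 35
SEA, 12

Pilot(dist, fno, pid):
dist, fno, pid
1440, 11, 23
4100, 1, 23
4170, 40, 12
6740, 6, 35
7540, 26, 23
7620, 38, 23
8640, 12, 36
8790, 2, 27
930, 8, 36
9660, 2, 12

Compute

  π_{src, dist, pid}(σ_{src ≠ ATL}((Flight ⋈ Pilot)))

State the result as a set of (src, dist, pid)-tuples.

{(DEN, 6740, 35), (DEN, 8640, 36), (DEN, 930, 36), (LAX, 8640, 36), (LAX, 930, 36), (NRT, 4170, 12), (NRT, 6740, 35), (NRT, 9660, 12), (SEA, 4170, 12), (SEA, 9660, 12)}

Flight ⋈ Pilot (natural join on pid): {(ATL, 12, 4170, 40), (ATL, 12, 9660, 2), (DEN, 35, 6740, 6), (DEN, 36, 8640, 12), (DEN, 36, 930, 8), (LAX, 36, 8640, 12), (LAX, 36, 930, 8), (NRT, 12, 4170, 40), (NRT, 12, 9660, 2), (NRT, 35, 6740, 6), (SEA, 12, 4170, 40), (SEA, 12, 9660, 2)}
Filtering on src ≠ ATL leaves {(DEN, 35, 6740, 6), (DEN, 36, 8640, 12), (DEN, 36, 930, 8), (LAX, 36, 8640, 12), (LAX, 36, 930, 8), (NRT, 12, 4170, 40), (NRT, 12, 9660, 2), (NRT, 35, 6740, 6), (SEA, 12, 4170, 40), (SEA, 12, 9660, 2)}.
Projecting to src, dist, pid: {(DEN, 6740, 35), (DEN, 8640, 36), (DEN, 930, 36), (LAX, 8640, 36), (LAX, 930, 36), (NRT, 4170, 12), (NRT, 6740, 35), (NRT, 9660, 12), (SEA, 4170, 12), (SEA, 9660, 12)}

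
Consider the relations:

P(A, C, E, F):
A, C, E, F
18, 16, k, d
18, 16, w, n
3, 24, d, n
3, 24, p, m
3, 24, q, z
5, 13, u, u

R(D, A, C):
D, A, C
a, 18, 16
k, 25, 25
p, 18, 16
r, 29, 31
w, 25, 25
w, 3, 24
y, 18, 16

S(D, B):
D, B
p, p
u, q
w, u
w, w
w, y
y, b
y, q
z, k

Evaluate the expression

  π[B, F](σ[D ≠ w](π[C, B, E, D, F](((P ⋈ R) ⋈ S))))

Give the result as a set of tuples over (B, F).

{(b, d), (b, n), (p, d), (p, n), (q, d), (q, n)}

P ⋈ R (natural join on A, C): {(18, 16, k, d, a), (18, 16, k, d, p), (18, 16, k, d, y), (18, 16, w, n, a), (18, 16, w, n, p), (18, 16, w, n, y), (3, 24, d, n, w), (3, 24, p, m, w), (3, 24, q, z, w)}
(P ⋈ R) ⋈ S (natural join on D): {(18, 16, k, d, p, p), (18, 16, k, d, y, b), (18, 16, k, d, y, q), (18, 16, w, n, p, p), (18, 16, w, n, y, b), (18, 16, w, n, y, q), (3, 24, d, n, w, u), (3, 24, d, n, w, w), (3, 24, d, n, w, y), (3, 24, p, m, w, u), (3, 24, p, m, w, w), (3, 24, p, m, w, y), (3, 24, q, z, w, u), (3, 24, q, z, w, w), (3, 24, q, z, w, y)}
π[C, B, E, D, F]: project onto (C, B, E, D, F) → {(16, b, k, y, d), (16, b, w, y, n), (16, p, k, p, d), (16, p, w, p, n), (16, q, k, y, d), (16, q, w, y, n), (24, u, d, w, n), (24, u, p, w, m), (24, u, q, w, z), (24, w, d, w, n), (24, w, p, w, m), (24, w, q, w, z), (24, y, d, w, n), (24, y, p, w, m), (24, y, q, w, z)}
Apply σ_{D ≠ w}; surviving tuples: {(16, b, k, y, d), (16, b, w, y, n), (16, p, k, p, d), (16, p, w, p, n), (16, q, k, y, d), (16, q, w, y, n)}
π[B, F]: project onto (B, F) → {(b, d), (b, n), (p, d), (p, n), (q, d), (q, n)}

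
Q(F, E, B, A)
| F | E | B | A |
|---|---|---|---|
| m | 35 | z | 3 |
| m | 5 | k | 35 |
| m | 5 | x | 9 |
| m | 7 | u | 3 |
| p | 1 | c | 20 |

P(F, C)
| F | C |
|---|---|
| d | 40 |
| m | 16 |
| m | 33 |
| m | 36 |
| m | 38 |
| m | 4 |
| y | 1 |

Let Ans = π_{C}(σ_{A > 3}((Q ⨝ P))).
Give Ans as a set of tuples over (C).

{16, 33, 36, 38, 4}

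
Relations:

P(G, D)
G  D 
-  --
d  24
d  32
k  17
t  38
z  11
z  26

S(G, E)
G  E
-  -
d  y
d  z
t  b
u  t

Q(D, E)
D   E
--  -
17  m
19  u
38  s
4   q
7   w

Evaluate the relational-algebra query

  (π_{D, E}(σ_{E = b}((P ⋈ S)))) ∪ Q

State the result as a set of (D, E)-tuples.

{(17, m), (19, u), (38, b), (38, s), (4, q), (7, w)}

Joining P and S on G yields {(d, 24, y), (d, 24, z), (d, 32, y), (d, 32, z), (t, 38, b)}.
σ[E = b]: keep tuples satisfying E = b → {(t, 38, b)}
Keep only column(s) D, E: {(38, b)}
Union: {(38, b)} with {(17, m), (19, u), (38, s), (4, q), (7, w)} → {(17, m), (19, u), (38, b), (38, s), (4, q), (7, w)}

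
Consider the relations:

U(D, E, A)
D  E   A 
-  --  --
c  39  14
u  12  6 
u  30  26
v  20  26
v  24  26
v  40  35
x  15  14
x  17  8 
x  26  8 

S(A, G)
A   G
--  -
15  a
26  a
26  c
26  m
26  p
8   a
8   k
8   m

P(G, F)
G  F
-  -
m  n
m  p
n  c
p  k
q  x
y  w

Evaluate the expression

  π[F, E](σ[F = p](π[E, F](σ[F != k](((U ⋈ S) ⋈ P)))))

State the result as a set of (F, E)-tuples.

Natural join on A: {(u, 30, 26, a), (u, 30, 26, c), (u, 30, 26, m), (u, 30, 26, p), (v, 20, 26, a), (v, 20, 26, c), (v, 20, 26, m), (v, 20, 26, p), (v, 24, 26, a), (v, 24, 26, c), (v, 24, 26, m), (v, 24, 26, p), (x, 17, 8, a), (x, 17, 8, k), (x, 17, 8, m), (x, 26, 8, a), (x, 26, 8, k), (x, 26, 8, m)}
Natural join on G: {(u, 30, 26, m, n), (u, 30, 26, m, p), (u, 30, 26, p, k), (v, 20, 26, m, n), (v, 20, 26, m, p), (v, 20, 26, p, k), (v, 24, 26, m, n), (v, 24, 26, m, p), (v, 24, 26, p, k), (x, 17, 8, m, n), (x, 17, 8, m, p), (x, 26, 8, m, n), (x, 26, 8, m, p)}
Apply σ_{F != k}; surviving tuples: {(u, 30, 26, m, n), (u, 30, 26, m, p), (v, 20, 26, m, n), (v, 20, 26, m, p), (v, 24, 26, m, n), (v, 24, 26, m, p), (x, 17, 8, m, n), (x, 17, 8, m, p), (x, 26, 8, m, n), (x, 26, 8, m, p)}
Keep only column(s) E, F: {(17, n), (17, p), (20, n), (20, p), (24, n), (24, p), (26, n), (26, p), (30, n), (30, p)}
Apply σ_{F = p}; surviving tuples: {(17, p), (20, p), (24, p), (26, p), (30, p)}
Keep only column(s) F, E: {(p, 17), (p, 20), (p, 24), (p, 26), (p, 30)}

{(p, 17), (p, 20), (p, 24), (p, 26), (p, 30)}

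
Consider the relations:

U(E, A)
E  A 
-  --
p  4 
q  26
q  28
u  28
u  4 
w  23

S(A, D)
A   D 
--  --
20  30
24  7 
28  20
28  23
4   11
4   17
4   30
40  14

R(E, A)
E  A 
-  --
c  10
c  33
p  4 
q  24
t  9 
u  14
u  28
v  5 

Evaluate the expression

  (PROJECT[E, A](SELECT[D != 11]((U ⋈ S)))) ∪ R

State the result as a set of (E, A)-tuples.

{(c, 10), (c, 33), (p, 4), (q, 24), (q, 28), (t, 9), (u, 14), (u, 28), (u, 4), (v, 5)}

U ⋈ S (natural join on A): {(p, 4, 11), (p, 4, 17), (p, 4, 30), (q, 28, 20), (q, 28, 23), (u, 28, 20), (u, 28, 23), (u, 4, 11), (u, 4, 17), (u, 4, 30)}
Selection D != 11: {(p, 4, 17), (p, 4, 30), (q, 28, 20), (q, 28, 23), (u, 28, 20), (u, 28, 23), (u, 4, 17), (u, 4, 30)}
π[E, A]: project onto (E, A) (4 duplicate(s) eliminated) → {(p, 4), (q, 28), (u, 28), (u, 4)}
Taking the union: {(c, 10), (c, 33), (p, 4), (q, 24), (q, 28), (t, 9), (u, 14), (u, 28), (u, 4), (v, 5)}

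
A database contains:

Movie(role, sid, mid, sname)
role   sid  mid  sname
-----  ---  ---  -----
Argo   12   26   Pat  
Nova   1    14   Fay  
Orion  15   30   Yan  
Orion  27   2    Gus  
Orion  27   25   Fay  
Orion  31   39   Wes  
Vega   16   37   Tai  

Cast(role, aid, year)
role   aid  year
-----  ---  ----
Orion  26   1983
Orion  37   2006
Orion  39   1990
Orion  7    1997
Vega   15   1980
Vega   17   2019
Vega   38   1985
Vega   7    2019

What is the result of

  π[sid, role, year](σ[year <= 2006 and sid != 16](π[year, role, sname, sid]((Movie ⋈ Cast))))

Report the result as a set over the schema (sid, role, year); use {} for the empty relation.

Natural join on role: {(Orion, 15, 30, Yan, 26, 1983), (Orion, 15, 30, Yan, 37, 2006), (Orion, 15, 30, Yan, 39, 1990), (Orion, 15, 30, Yan, 7, 1997), (Orion, 27, 2, Gus, 26, 1983), (Orion, 27, 2, Gus, 37, 2006), (Orion, 27, 2, Gus, 39, 1990), (Orion, 27, 2, Gus, 7, 1997), (Orion, 27, 25, Fay, 26, 1983), (Orion, 27, 25, Fay, 37, 2006), (Orion, 27, 25, Fay, 39, 1990), (Orion, 27, 25, Fay, 7, 1997), (Orion, 31, 39, Wes, 26, 1983), (Orion, 31, 39, Wes, 37, 2006), (Orion, 31, 39, Wes, 39, 1990), (Orion, 31, 39, Wes, 7, 1997), (Vega, 16, 37, Tai, 15, 1980), (Vega, 16, 37, Tai, 17, 2019), (Vega, 16, 37, Tai, 38, 1985), (Vega, 16, 37, Tai, 7, 2019)}
Projecting to year, role, sname, sid (1 duplicate(s) eliminated): {(1980, Vega, Tai, 16), (1983, Orion, Fay, 27), (1983, Orion, Gus, 27), (1983, Orion, Wes, 31), (1983, Orion, Yan, 15), (1985, Vega, Tai, 16), (1990, Orion, Fay, 27), (1990, Orion, Gus, 27), (1990, Orion, Wes, 31), (1990, Orion, Yan, 15), (1997, Orion, Fay, 27), (1997, Orion, Gus, 27), (1997, Orion, Wes, 31), (1997, Orion, Yan, 15), (2006, Orion, Fay, 27), (2006, Orion, Gus, 27), (2006, Orion, Wes, 31), (2006, Orion, Yan, 15), (2019, Vega, Tai, 16)}
Selection year <= 2006 and sid != 16: {(1983, Orion, Fay, 27), (1983, Orion, Gus, 27), (1983, Orion, Wes, 31), (1983, Orion, Yan, 15), (1990, Orion, Fay, 27), (1990, Orion, Gus, 27), (1990, Orion, Wes, 31), (1990, Orion, Yan, 15), (1997, Orion, Fay, 27), (1997, Orion, Gus, 27), (1997, Orion, Wes, 31), (1997, Orion, Yan, 15), (2006, Orion, Fay, 27), (2006, Orion, Gus, 27), (2006, Orion, Wes, 31), (2006, Orion, Yan, 15)}
Projecting to sid, role, year (4 duplicate(s) eliminated): {(15, Orion, 1983), (15, Orion, 1990), (15, Orion, 1997), (15, Orion, 2006), (27, Orion, 1983), (27, Orion, 1990), (27, Orion, 1997), (27, Orion, 2006), (31, Orion, 1983), (31, Orion, 1990), (31, Orion, 1997), (31, Orion, 2006)}

{(15, Orion, 1983), (15, Orion, 1990), (15, Orion, 1997), (15, Orion, 2006), (27, Orion, 1983), (27, Orion, 1990), (27, Orion, 1997), (27, Orion, 2006), (31, Orion, 1983), (31, Orion, 1990), (31, Orion, 1997), (31, Orion, 2006)}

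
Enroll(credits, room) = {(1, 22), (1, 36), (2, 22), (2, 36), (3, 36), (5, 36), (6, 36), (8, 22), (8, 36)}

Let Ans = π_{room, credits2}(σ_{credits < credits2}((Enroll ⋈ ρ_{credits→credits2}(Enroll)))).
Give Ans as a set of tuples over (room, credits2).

{(22, 2), (22, 8), (36, 2), (36, 3), (36, 5), (36, 6), (36, 8)}

ρ[credits→credits2]: schema becomes (credits2, room); tuples unchanged.
Joining Enroll and ρ_{credits→credits2}(Enroll) on room yields {(1, 22, 1), (1, 22, 2), (1, 22, 8), (1, 36, 1), (1, 36, 2), (1, 36, 3), (1, 36, 5), (1, 36, 6), (1, 36, 8), (2, 22, 1), (2, 22, 2), (2, 22, 8), (2, 36, 1), (2, 36, 2), (2, 36, 3), (2, 36, 5), (2, 36, 6), (2, 36, 8), (3, 36, 1), (3, 36, 2), (3, 36, 3), (3, 36, 5), (3, 36, 6), (3, 36, 8), (5, 36, 1), (5, 36, 2), (5, 36, 3), (5, 36, 5), (5, 36, 6), (5, 36, 8), (6, 36, 1), (6, 36, 2), (6, 36, 3), (6, 36, 5), (6, 36, 6), (6, 36, 8), (8, 22, 1), (8, 22, 2), (8, 22, 8), (8, 36, 1), (8, 36, 2), (8, 36, 3), (8, 36, 5), (8, 36, 6), (8, 36, 8)}.
Filtering on credits < credits2 leaves {(1, 22, 2), (1, 22, 8), (1, 36, 2), (1, 36, 3), (1, 36, 5), (1, 36, 6), (1, 36, 8), (2, 22, 8), (2, 36, 3), (2, 36, 5), (2, 36, 6), (2, 36, 8), (3, 36, 5), (3, 36, 6), (3, 36, 8), (5, 36, 6), (5, 36, 8), (6, 36, 8)}.
Projecting to room, credits2 (11 duplicate(s) eliminated): {(22, 2), (22, 8), (36, 2), (36, 3), (36, 5), (36, 6), (36, 8)}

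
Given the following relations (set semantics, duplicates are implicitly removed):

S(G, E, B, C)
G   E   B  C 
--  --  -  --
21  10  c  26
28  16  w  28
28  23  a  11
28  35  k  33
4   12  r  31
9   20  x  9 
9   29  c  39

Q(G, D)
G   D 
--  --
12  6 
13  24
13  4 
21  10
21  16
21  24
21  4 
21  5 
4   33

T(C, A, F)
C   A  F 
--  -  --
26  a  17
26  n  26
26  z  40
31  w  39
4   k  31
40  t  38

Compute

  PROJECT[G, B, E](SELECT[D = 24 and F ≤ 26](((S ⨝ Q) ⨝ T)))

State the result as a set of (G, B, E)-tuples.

S ⋈ Q (natural join on G): {(21, 10, c, 26, 10), (21, 10, c, 26, 16), (21, 10, c, 26, 24), (21, 10, c, 26, 4), (21, 10, c, 26, 5), (4, 12, r, 31, 33)}
(S ⨝ Q) ⋈ T (natural join on C): {(21, 10, c, 26, 10, a, 17), (21, 10, c, 26, 10, n, 26), (21, 10, c, 26, 10, z, 40), (21, 10, c, 26, 16, a, 17), (21, 10, c, 26, 16, n, 26), (21, 10, c, 26, 16, z, 40), (21, 10, c, 26, 24, a, 17), (21, 10, c, 26, 24, n, 26), (21, 10, c, 26, 24, z, 40), (21, 10, c, 26, 4, a, 17), (21, 10, c, 26, 4, n, 26), (21, 10, c, 26, 4, z, 40), (21, 10, c, 26, 5, a, 17), (21, 10, c, 26, 5, n, 26), (21, 10, c, 26, 5, z, 40), (4, 12, r, 31, 33, w, 39)}
σ[D = 24 and F ≤ 26]: keep tuples satisfying D = 24 and F ≤ 26 → {(21, 10, c, 26, 24, a, 17), (21, 10, c, 26, 24, n, 26)}
Projecting to G, B, E (1 duplicate(s) eliminated): {(21, c, 10)}

{(21, c, 10)}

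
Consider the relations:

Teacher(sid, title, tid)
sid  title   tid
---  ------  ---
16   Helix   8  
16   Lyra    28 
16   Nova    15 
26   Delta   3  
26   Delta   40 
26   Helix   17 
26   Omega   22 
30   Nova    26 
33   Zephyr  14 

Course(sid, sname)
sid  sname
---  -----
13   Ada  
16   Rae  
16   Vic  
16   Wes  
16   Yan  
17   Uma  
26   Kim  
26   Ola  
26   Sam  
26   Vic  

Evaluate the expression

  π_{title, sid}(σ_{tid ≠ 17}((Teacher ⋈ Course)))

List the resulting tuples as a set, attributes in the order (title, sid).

Joining Teacher and Course on sid yields {(16, Helix, 8, Rae), (16, Helix, 8, Vic), (16, Helix, 8, Wes), (16, Helix, 8, Yan), (16, Lyra, 28, Rae), (16, Lyra, 28, Vic), (16, Lyra, 28, Wes), (16, Lyra, 28, Yan), (16, Nova, 15, Rae), (16, Nova, 15, Vic), (16, Nova, 15, Wes), (16, Nova, 15, Yan), (26, Delta, 3, Kim), (26, Delta, 3, Ola), (26, Delta, 3, Sam), (26, Delta, 3, Vic), (26, Delta, 40, Kim), (26, Delta, 40, Ola), (26, Delta, 40, Sam), (26, Delta, 40, Vic), (26, Helix, 17, Kim), (26, Helix, 17, Ola), (26, Helix, 17, Sam), (26, Helix, 17, Vic), (26, Omega, 22, Kim), (26, Omega, 22, Ola), (26, Omega, 22, Sam), (26, Omega, 22, Vic)}.
Selection tid ≠ 17: {(16, Helix, 8, Rae), (16, Helix, 8, Vic), (16, Helix, 8, Wes), (16, Helix, 8, Yan), (16, Lyra, 28, Rae), (16, Lyra, 28, Vic), (16, Lyra, 28, Wes), (16, Lyra, 28, Yan), (16, Nova, 15, Rae), (16, Nova, 15, Vic), (16, Nova, 15, Wes), (16, Nova, 15, Yan), (26, Delta, 3, Kim), (26, Delta, 3, Ola), (26, Delta, 3, Sam), (26, Delta, 3, Vic), (26, Delta, 40, Kim), (26, Delta, 40, Ola), (26, Delta, 40, Sam), (26, Delta, 40, Vic), (26, Omega, 22, Kim), (26, Omega, 22, Ola), (26, Omega, 22, Sam), (26, Omega, 22, Vic)}
π_{title, sid} gives {(Delta, 26), (Helix, 16), (Lyra, 16), (Nova, 16), (Omega, 26)} (19 duplicate(s) eliminated).

{(Delta, 26), (Helix, 16), (Lyra, 16), (Nova, 16), (Omega, 26)}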